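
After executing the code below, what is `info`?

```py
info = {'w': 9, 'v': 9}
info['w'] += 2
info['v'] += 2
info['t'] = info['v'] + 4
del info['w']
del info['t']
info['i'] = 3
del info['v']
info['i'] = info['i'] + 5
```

{'i': 8}

info['w'] = 9+2 = 11 → {'w': 11, 'v': 9}
info['v'] = 9+2 = 11 → {'w': 11, 'v': 11}
info['t'] = info['v']+4 = 15 → {'w': 11, 'v': 11, 't': 15}
del 'w' → {'v': 11, 't': 15}
del 't' → {'v': 11}
info['i'] = 3 → {'v': 11, 'i': 3}
del 'v' → {'i': 3}
info['i'] = info['i']+5 = 8 → {'i': 8}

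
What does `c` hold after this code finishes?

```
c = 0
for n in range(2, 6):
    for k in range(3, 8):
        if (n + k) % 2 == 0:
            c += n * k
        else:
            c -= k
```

130

n=2,k=3: odd sum, c = 0-3 = -3
n=2,k=4: even sum, c = (-3)+8 = 5
n=2,k=5: odd sum, c = 5-5 = 0
n=2,k=6: even sum, c = 0+12 = 12
n=2,k=7: odd sum, c = 12-7 = 5
n=3,k=3: even sum, c = 5+9 = 14
n=3,k=4: odd sum, c = 14-4 = 10
n=3,k=5: even sum, c = 10+15 = 25
n=3,k=6: odd sum, c = 25-6 = 19
n=3,k=7: even sum, c = 19+21 = 40
n=4,k=3: odd sum, c = 40-3 = 37
n=4,k=4: even sum, c = 37+16 = 53
n=4,k=5: odd sum, c = 53-5 = 48
n=4,k=6: even sum, c = 48+24 = 72
n=4,k=7: odd sum, c = 72-7 = 65
n=5,k=3: even sum, c = 65+15 = 80
n=5,k=4: odd sum, c = 80-4 = 76
n=5,k=5: even sum, c = 76+25 = 101
n=5,k=6: odd sum, c = 101-6 = 95
n=5,k=7: even sum, c = 95+35 = 130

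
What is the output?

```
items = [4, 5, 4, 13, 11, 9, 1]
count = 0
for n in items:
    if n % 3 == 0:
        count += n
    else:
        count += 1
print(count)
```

15

n=4: not %3==0, count = 0+1 = 1
n=5: not %3==0, count = 1+1 = 2
n=4: not %3==0, count = 2+1 = 3
n=13: not %3==0, count = 3+1 = 4
n=11: not %3==0, count = 4+1 = 5
n=9: %3==0, count = 5+9 = 14
n=1: not %3==0, count = 14+1 = 15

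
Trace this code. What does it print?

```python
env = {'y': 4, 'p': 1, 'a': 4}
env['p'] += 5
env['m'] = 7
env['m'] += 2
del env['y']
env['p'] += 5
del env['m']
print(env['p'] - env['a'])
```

7

env['p'] = 1+5 = 6 → {'y': 4, 'p': 6, 'a': 4}
env['m'] = 7 → {'y': 4, 'p': 6, 'a': 4, 'm': 7}
env['m'] = 7+2 = 9 → {'y': 4, 'p': 6, 'a': 4, 'm': 9}
del 'y' → {'p': 6, 'a': 4, 'm': 9}
env['p'] = 6+5 = 11 → {'p': 11, 'a': 4, 'm': 9}
del 'm' → {'p': 11, 'a': 4}
env['p']-env['a'] = 11-4 = 7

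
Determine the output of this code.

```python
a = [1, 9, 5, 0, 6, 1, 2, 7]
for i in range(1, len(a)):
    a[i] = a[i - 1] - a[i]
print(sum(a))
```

-123

i=1: a[1] = 1-9 = -8 → [1, -8, 5, 0, 6, 1, 2, 7]
i=2: a[2] = (-8)-5 = -13 → [1, -8, -13, 0, 6, 1, 2, 7]
i=3: a[3] = (-13)-0 = -13 → [1, -8, -13, -13, 6, 1, 2, 7]
i=4: a[4] = (-13)-6 = -19 → [1, -8, -13, -13, -19, 1, 2, 7]
i=5: a[5] = (-19)-1 = -20 → [1, -8, -13, -13, -19, -20, 2, 7]
i=6: a[6] = (-20)-2 = -22 → [1, -8, -13, -13, -19, -20, -22, 7]
i=7: a[7] = (-22)-7 = -29 → [1, -8, -13, -13, -19, -20, -22, -29]
sum = -123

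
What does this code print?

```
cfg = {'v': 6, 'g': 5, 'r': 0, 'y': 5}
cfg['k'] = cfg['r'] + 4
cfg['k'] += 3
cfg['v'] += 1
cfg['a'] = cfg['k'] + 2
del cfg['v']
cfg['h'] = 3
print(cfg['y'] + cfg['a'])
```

cfg['k'] = cfg['r']+4 = 4 → {'v': 6, 'g': 5, 'r': 0, 'y': 5, 'k': 4}
cfg['k'] = 4+3 = 7 → {'v': 6, 'g': 5, 'r': 0, 'y': 5, 'k': 7}
cfg['v'] = 6+1 = 7 → {'v': 7, 'g': 5, 'r': 0, 'y': 5, 'k': 7}
cfg['a'] = cfg['k']+2 = 9 → {'v': 7, 'g': 5, 'r': 0, 'y': 5, 'k': 7, 'a': 9}
del 'v' → {'g': 5, 'r': 0, 'y': 5, 'k': 7, 'a': 9}
cfg['h'] = 3 → {'g': 5, 'r': 0, 'y': 5, 'k': 7, 'a': 9, 'h': 3}
cfg['y']+cfg['a'] = 5+9 = 14

14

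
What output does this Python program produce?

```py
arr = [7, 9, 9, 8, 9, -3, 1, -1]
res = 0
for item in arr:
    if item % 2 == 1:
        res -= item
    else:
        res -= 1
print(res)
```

item=7: odd, res = 0-7 = -7
item=9: odd, res = (-7)-9 = -16
item=9: odd, res = (-16)-9 = -25
item=8: not odd, res = (-25)-1 = -26
item=9: odd, res = (-26)-9 = -35
item=-3: odd, res = (-35)-(-3) = -32
item=1: odd, res = (-32)-1 = -33
item=-1: odd, res = (-33)-(-1) = -32

-32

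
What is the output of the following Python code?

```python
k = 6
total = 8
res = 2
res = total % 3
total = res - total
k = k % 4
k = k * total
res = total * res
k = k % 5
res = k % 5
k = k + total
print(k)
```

res = 8%3 = 2
total = 2-8 = -6
k = 6%4 = 2
k = 2*(-6) = -12
res = (-6)*2 = -12
k = (-12)%5 = 3
res = 3%5 = 3
k = 3+(-6) = -3

-3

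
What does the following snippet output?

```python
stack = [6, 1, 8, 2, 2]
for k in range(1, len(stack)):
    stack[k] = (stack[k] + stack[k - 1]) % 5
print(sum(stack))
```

14

k=1: stack[1] = (1+6)%5 = 2 → [6, 2, 8, 2, 2]
k=2: stack[2] = (8+2)%5 = 0 → [6, 2, 0, 2, 2]
k=3: stack[3] = (2+0)%5 = 2 → [6, 2, 0, 2, 2]
k=4: stack[4] = (2+2)%5 = 4 → [6, 2, 0, 2, 4]
sum = 14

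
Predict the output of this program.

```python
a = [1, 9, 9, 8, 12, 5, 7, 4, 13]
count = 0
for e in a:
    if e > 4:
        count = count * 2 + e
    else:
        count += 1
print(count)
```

1265

e=1: not >4, count = 0+1 = 1
e=9: >4, count = 1*2+9 = 11
e=9: >4, count = 11*2+9 = 31
e=8: >4, count = 31*2+8 = 70
e=12: >4, count = 70*2+12 = 152
e=5: >4, count = 152*2+5 = 309
e=7: >4, count = 309*2+7 = 625
e=4: not >4, count = 625+1 = 626
e=13: >4, count = 626*2+13 = 1265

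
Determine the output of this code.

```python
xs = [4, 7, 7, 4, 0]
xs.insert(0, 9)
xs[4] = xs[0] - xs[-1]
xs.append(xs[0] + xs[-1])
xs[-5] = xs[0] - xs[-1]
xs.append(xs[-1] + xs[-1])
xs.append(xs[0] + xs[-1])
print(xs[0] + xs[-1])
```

insert 9 at 0 → [9, 4, 7, 7, 4, 0]
xs[4] = xs[0]-xs[-1] = 9-0 = 9 → [9, 4, 7, 7, 9, 0]
append xs[0]+xs[-1] = 9+0 = 9 → [9, 4, 7, 7, 9, 0, 9]
xs[-5] = xs[0]-xs[-1] = 9-9 = 0 → [9, 4, 0, 7, 9, 0, 9]
append xs[-1]+xs[-1] = 9+9 = 18 → [9, 4, 0, 7, 9, 0, 9, 18]
append xs[0]+xs[-1] = 9+18 = 27 → [9, 4, 0, 7, 9, 0, 9, 18, 27]
xs[0]+xs[-1] = 9+27 = 36

36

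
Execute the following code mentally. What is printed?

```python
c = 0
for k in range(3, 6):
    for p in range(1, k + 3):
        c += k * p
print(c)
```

k=3,p=1: c = 0+3 = 3
k=3,p=2: c = 3+6 = 9
k=3,p=3: c = 9+9 = 18
k=3,p=4: c = 18+12 = 30
k=3,p=5: c = 30+15 = 45
k=4,p=1: c = 45+4 = 49
k=4,p=2: c = 49+8 = 57
k=4,p=3: c = 57+12 = 69
k=4,p=4: c = 69+16 = 85
k=4,p=5: c = 85+20 = 105
k=4,p=6: c = 105+24 = 129
k=5,p=1: c = 129+5 = 134
k=5,p=2: c = 134+10 = 144
k=5,p=3: c = 144+15 = 159
k=5,p=4: c = 159+20 = 179
k=5,p=5: c = 179+25 = 204
k=5,p=6: c = 204+30 = 234
k=5,p=7: c = 234+35 = 269

269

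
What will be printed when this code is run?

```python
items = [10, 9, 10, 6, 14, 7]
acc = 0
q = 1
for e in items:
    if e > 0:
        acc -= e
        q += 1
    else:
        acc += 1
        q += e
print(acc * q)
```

-392

e=10: >0, acc = 0-10 = -10; q=2
e=9: >0, acc = (-10)-9 = -19; q=3
e=10: >0, acc = (-19)-10 = -29; q=4
e=6: >0, acc = (-29)-6 = -35; q=5
e=14: >0, acc = (-35)-14 = -49; q=6
e=7: >0, acc = (-49)-7 = -56; q=7
acc*q = (-56)*7 = -392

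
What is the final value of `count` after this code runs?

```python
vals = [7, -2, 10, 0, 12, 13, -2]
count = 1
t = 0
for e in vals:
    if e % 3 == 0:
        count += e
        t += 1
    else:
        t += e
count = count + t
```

e=7: not %3==0; t=7
e=-2: not %3==0; t=5
e=10: not %3==0; t=15
e=0: %3==0, count = 1+0 = 1; t=16
e=12: %3==0, count = 1+12 = 13; t=17
e=13: not %3==0; t=30
e=-2: not %3==0; t=28
count+t = 13+28 = 41

41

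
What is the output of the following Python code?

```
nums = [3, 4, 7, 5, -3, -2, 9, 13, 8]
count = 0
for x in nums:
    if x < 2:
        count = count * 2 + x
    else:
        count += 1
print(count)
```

x=3: not <2, count = 0+1 = 1
x=4: not <2, count = 1+1 = 2
x=7: not <2, count = 2+1 = 3
x=5: not <2, count = 3+1 = 4
x=-3: <2, count = 4*2+(-3) = 5
x=-2: <2, count = 5*2+(-2) = 8
x=9: not <2, count = 8+1 = 9
x=13: not <2, count = 9+1 = 10
x=8: not <2, count = 10+1 = 11

11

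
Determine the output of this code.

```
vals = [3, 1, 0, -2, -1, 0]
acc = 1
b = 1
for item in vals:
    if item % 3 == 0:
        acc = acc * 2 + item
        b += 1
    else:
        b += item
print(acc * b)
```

40

item=3: %3==0, acc = 1*2+3 = 5; b=2
item=1: not %3==0; b=3
item=0: %3==0, acc = 5*2+0 = 10; b=4
item=-2: not %3==0; b=2
item=-1: not %3==0; b=1
item=0: %3==0, acc = 10*2+0 = 20; b=2
acc*b = 20*2 = 40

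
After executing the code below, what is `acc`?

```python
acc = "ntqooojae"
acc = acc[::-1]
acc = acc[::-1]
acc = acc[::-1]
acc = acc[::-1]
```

reverse → 'eajoooqtn'
reverse → 'ntqooojae'
reverse → 'eajoooqtn'
reverse → 'ntqooojae'

'ntqooojae'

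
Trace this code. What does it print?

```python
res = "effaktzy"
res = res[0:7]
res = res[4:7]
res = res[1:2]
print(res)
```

t

slice [0:7] → 'effaktz'
slice [4:7] → 'ktz'
slice [1:2] → 't'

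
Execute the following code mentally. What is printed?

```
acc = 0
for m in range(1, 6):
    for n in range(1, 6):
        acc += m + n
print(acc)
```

m=1,n=1: acc = 0+2 = 2
m=1,n=2: acc = 2+3 = 5
m=1,n=3: acc = 5+4 = 9
m=1,n=4: acc = 9+5 = 14
m=1,n=5: acc = 14+6 = 20
m=2,n=1: acc = 20+3 = 23
m=2,n=2: acc = 23+4 = 27
m=2,n=3: acc = 27+5 = 32
m=2,n=4: acc = 32+6 = 38
m=2,n=5: acc = 38+7 = 45
m=3,n=1: acc = 45+4 = 49
m=3,n=2: acc = 49+5 = 54
m=3,n=3: acc = 54+6 = 60
m=3,n=4: acc = 60+7 = 67
m=3,n=5: acc = 67+8 = 75
m=4,n=1: acc = 75+5 = 80
m=4,n=2: acc = 80+6 = 86
m=4,n=3: acc = 86+7 = 93
m=4,n=4: acc = 93+8 = 101
m=4,n=5: acc = 101+9 = 110
m=5,n=1: acc = 110+6 = 116
m=5,n=2: acc = 116+7 = 123
m=5,n=3: acc = 123+8 = 131
m=5,n=4: acc = 131+9 = 140
m=5,n=5: acc = 140+10 = 150

150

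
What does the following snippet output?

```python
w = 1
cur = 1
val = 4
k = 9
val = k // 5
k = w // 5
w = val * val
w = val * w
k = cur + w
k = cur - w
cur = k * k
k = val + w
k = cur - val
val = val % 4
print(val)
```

1

val = 9//5 = 1
k = 1//5 = 0
w = 1*1 = 1
w = 1*1 = 1
k = 1+1 = 2
k = 1-1 = 0
cur = 0*0 = 0
k = 1+1 = 2
k = 0-1 = -1
val = 1%4 = 1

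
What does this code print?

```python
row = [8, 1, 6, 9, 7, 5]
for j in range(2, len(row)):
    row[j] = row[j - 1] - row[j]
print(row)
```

j=2: row[2] = 1-6 = -5 → [8, 1, -5, 9, 7, 5]
j=3: row[3] = (-5)-9 = -14 → [8, 1, -5, -14, 7, 5]
j=4: row[4] = (-14)-7 = -21 → [8, 1, -5, -14, -21, 5]
j=5: row[5] = (-21)-5 = -26 → [8, 1, -5, -14, -21, -26]

[8, 1, -5, -14, -21, -26]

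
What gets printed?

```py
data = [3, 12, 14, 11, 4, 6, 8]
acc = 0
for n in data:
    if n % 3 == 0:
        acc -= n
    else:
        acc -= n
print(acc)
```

n=3: %3==0, acc = 0-3 = -3
n=12: %3==0, acc = (-3)-12 = -15
n=14: not %3==0, acc = (-15)-14 = -29
n=11: not %3==0, acc = (-29)-11 = -40
n=4: not %3==0, acc = (-40)-4 = -44
n=6: %3==0, acc = (-44)-6 = -50
n=8: not %3==0, acc = (-50)-8 = -58

-58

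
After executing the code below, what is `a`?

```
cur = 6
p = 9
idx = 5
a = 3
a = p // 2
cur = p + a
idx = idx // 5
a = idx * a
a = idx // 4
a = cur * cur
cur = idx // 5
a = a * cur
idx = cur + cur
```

0

a = 9//2 = 4
cur = 9+4 = 13
idx = 5//5 = 1
a = 1*4 = 4
a = 1//4 = 0
a = 13*13 = 169
cur = 1//5 = 0
a = 169*0 = 0
idx = 0+0 = 0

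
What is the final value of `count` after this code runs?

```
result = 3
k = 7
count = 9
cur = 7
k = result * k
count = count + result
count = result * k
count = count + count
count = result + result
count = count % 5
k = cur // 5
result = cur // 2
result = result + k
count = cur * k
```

k = 3*7 = 21
count = 9+3 = 12
count = 3*21 = 63
count = 63+63 = 126
count = 3+3 = 6
count = 6%5 = 1
k = 7//5 = 1
result = 7//2 = 3
result = 3+1 = 4
count = 7*1 = 7

7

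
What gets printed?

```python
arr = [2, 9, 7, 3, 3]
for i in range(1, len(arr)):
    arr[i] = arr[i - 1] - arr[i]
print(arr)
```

i=1: arr[1] = 2-9 = -7 → [2, -7, 7, 3, 3]
i=2: arr[2] = (-7)-7 = -14 → [2, -7, -14, 3, 3]
i=3: arr[3] = (-14)-3 = -17 → [2, -7, -14, -17, 3]
i=4: arr[4] = (-17)-3 = -20 → [2, -7, -14, -17, -20]

[2, -7, -14, -17, -20]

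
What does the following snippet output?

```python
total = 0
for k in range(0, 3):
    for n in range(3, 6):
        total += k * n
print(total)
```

k=0,n=3: total = 0+0 = 0
k=0,n=4: total = 0+0 = 0
k=0,n=5: total = 0+0 = 0
k=1,n=3: total = 0+3 = 3
k=1,n=4: total = 3+4 = 7
k=1,n=5: total = 7+5 = 12
k=2,n=3: total = 12+6 = 18
k=2,n=4: total = 18+8 = 26
k=2,n=5: total = 26+10 = 36

36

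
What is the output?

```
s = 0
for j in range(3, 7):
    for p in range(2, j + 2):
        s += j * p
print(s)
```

j=3,p=2: s = 0+6 = 6
j=3,p=3: s = 6+9 = 15
j=3,p=4: s = 15+12 = 27
j=4,p=2: s = 27+8 = 35
j=4,p=3: s = 35+12 = 47
j=4,p=4: s = 47+16 = 63
j=4,p=5: s = 63+20 = 83
j=5,p=2: s = 83+10 = 93
j=5,p=3: s = 93+15 = 108
j=5,p=4: s = 108+20 = 128
j=5,p=5: s = 128+25 = 153
j=5,p=6: s = 153+30 = 183
j=6,p=2: s = 183+12 = 195
j=6,p=3: s = 195+18 = 213
j=6,p=4: s = 213+24 = 237
j=6,p=5: s = 237+30 = 267
j=6,p=6: s = 267+36 = 303
j=6,p=7: s = 303+42 = 345

345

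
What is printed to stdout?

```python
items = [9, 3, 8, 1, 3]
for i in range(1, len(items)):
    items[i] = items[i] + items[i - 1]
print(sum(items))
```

i=1: items[1] = 3+9 = 12 → [9, 12, 8, 1, 3]
i=2: items[2] = 8+12 = 20 → [9, 12, 20, 1, 3]
i=3: items[3] = 1+20 = 21 → [9, 12, 20, 21, 3]
i=4: items[4] = 3+21 = 24 → [9, 12, 20, 21, 24]
sum = 86

86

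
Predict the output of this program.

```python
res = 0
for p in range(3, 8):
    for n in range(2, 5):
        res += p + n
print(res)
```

p=3,n=2: res = 0+5 = 5
p=3,n=3: res = 5+6 = 11
p=3,n=4: res = 11+7 = 18
p=4,n=2: res = 18+6 = 24
p=4,n=3: res = 24+7 = 31
p=4,n=4: res = 31+8 = 39
p=5,n=2: res = 39+7 = 46
p=5,n=3: res = 46+8 = 54
p=5,n=4: res = 54+9 = 63
p=6,n=2: res = 63+8 = 71
p=6,n=3: res = 71+9 = 80
p=6,n=4: res = 80+10 = 90
p=7,n=2: res = 90+9 = 99
p=7,n=3: res = 99+10 = 109
p=7,n=4: res = 109+11 = 120

120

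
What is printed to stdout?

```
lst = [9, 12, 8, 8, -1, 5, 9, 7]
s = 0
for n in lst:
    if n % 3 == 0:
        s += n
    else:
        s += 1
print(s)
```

35

n=9: %3==0, s = 0+9 = 9
n=12: %3==0, s = 9+12 = 21
n=8: not %3==0, s = 21+1 = 22
n=8: not %3==0, s = 22+1 = 23
n=-1: not %3==0, s = 23+1 = 24
n=5: not %3==0, s = 24+1 = 25
n=9: %3==0, s = 25+9 = 34
n=7: not %3==0, s = 34+1 = 35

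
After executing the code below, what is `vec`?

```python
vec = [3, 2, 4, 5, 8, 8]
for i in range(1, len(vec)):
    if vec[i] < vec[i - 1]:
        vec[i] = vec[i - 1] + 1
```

i=1: 2<3, vec[1] = 3+1 = 4 → [3, 4, 4, 5, 8, 8]
i=2: 4>=4, unchanged → [3, 4, 4, 5, 8, 8]
i=3: 5>=4, unchanged → [3, 4, 4, 5, 8, 8]
i=4: 8>=5, unchanged → [3, 4, 4, 5, 8, 8]
i=5: 8>=8, unchanged → [3, 4, 4, 5, 8, 8]

[3, 4, 4, 5, 8, 8]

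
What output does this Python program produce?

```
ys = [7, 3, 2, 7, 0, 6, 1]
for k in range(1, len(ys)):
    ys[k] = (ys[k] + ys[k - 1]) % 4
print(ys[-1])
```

k=1: ys[1] = (3+7)%4 = 2 → [7, 2, 2, 7, 0, 6, 1]
k=2: ys[2] = (2+2)%4 = 0 → [7, 2, 0, 7, 0, 6, 1]
k=3: ys[3] = (7+0)%4 = 3 → [7, 2, 0, 3, 0, 6, 1]
k=4: ys[4] = (0+3)%4 = 3 → [7, 2, 0, 3, 3, 6, 1]
k=5: ys[5] = (6+3)%4 = 1 → [7, 2, 0, 3, 3, 1, 1]
k=6: ys[6] = (1+1)%4 = 2 → [7, 2, 0, 3, 3, 1, 2]

2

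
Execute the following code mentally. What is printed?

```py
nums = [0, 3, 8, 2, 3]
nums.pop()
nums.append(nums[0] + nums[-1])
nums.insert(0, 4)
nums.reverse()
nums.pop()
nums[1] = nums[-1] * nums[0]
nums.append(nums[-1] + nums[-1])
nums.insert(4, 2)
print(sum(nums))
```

15

pop() removes 3 → [0, 3, 8, 2]
append nums[0]+nums[-1] = 0+2 = 2 → [0, 3, 8, 2, 2]
insert 4 at 0 → [4, 0, 3, 8, 2, 2]
reverse → [2, 2, 8, 3, 0, 4]
pop() removes 4 → [2, 2, 8, 3, 0]
nums[1] = nums[-1]*nums[0] = 0*2 = 0 → [2, 0, 8, 3, 0]
append nums[-1]+nums[-1] = 0+0 = 0 → [2, 0, 8, 3, 0, 0]
insert 2 at 4 → [2, 0, 8, 3, 2, 0, 0]
sum = 15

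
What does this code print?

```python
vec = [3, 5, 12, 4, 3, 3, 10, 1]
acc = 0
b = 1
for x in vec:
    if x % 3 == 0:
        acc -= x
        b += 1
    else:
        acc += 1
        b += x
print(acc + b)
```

8

x=3: %3==0, acc = 0-3 = -3; b=2
x=5: not %3==0, acc = (-3)+1 = -2; b=7
x=12: %3==0, acc = (-2)-12 = -14; b=8
x=4: not %3==0, acc = (-14)+1 = -13; b=12
x=3: %3==0, acc = (-13)-3 = -16; b=13
x=3: %3==0, acc = (-16)-3 = -19; b=14
x=10: not %3==0, acc = (-19)+1 = -18; b=24
x=1: not %3==0, acc = (-18)+1 = -17; b=25
acc+b = (-17)+25 = 8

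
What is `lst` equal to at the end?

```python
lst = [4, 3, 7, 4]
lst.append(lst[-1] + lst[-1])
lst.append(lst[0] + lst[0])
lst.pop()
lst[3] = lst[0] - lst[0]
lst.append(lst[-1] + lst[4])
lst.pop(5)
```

append lst[-1]+lst[-1] = 4+4 = 8 → [4, 3, 7, 4, 8]
append lst[0]+lst[0] = 4+4 = 8 → [4, 3, 7, 4, 8, 8]
pop() removes 8 → [4, 3, 7, 4, 8]
lst[3] = lst[0]-lst[0] = 4-4 = 0 → [4, 3, 7, 0, 8]
append lst[-1]+lst[4] = 8+8 = 16 → [4, 3, 7, 0, 8, 16]
pop(5) removes 16 → [4, 3, 7, 0, 8]

[4, 3, 7, 0, 8]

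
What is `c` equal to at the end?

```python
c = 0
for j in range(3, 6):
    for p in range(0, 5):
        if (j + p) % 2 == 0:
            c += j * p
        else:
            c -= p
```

40

j=3,p=0: odd sum, c = 0-0 = 0
j=3,p=1: even sum, c = 0+3 = 3
j=3,p=2: odd sum, c = 3-2 = 1
j=3,p=3: even sum, c = 1+9 = 10
j=3,p=4: odd sum, c = 10-4 = 6
j=4,p=0: even sum, c = 6+0 = 6
j=4,p=1: odd sum, c = 6-1 = 5
j=4,p=2: even sum, c = 5+8 = 13
j=4,p=3: odd sum, c = 13-3 = 10
j=4,p=4: even sum, c = 10+16 = 26
j=5,p=0: odd sum, c = 26-0 = 26
j=5,p=1: even sum, c = 26+5 = 31
j=5,p=2: odd sum, c = 31-2 = 29
j=5,p=3: even sum, c = 29+15 = 44
j=5,p=4: odd sum, c = 44-4 = 40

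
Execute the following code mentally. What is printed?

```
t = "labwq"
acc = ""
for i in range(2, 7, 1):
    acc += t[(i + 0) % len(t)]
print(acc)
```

bwqla

i=2: add t[2]='b' → 'b'
i=3: add t[3]='w' → 'bw'
i=4: add t[4]='q' → 'bwq'
i=5: add t[0]='l' → 'bwql'
i=6: add t[1]='a' → 'bwqla'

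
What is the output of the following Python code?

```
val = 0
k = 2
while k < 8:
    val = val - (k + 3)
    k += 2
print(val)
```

k=2: val = 0-5 = -5
k=4: val = (-5)-7 = -12
k=6: val = (-12)-9 = -21

-21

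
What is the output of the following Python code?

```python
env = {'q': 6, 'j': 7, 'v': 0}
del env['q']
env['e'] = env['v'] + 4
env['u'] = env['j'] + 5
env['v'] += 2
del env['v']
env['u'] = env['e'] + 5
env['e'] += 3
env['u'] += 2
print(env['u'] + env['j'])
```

del 'q' → {'j': 7, 'v': 0}
env['e'] = env['v']+4 = 4 → {'j': 7, 'v': 0, 'e': 4}
env['u'] = env['j']+5 = 12 → {'j': 7, 'v': 0, 'e': 4, 'u': 12}
env['v'] = 0+2 = 2 → {'j': 7, 'v': 2, 'e': 4, 'u': 12}
del 'v' → {'j': 7, 'e': 4, 'u': 12}
env['u'] = env['e']+5 = 9 → {'j': 7, 'e': 4, 'u': 9}
env['e'] = 4+3 = 7 → {'j': 7, 'e': 7, 'u': 9}
env['u'] = 9+2 = 11 → {'j': 7, 'e': 7, 'u': 11}
env['u']+env['j'] = 11+7 = 18

18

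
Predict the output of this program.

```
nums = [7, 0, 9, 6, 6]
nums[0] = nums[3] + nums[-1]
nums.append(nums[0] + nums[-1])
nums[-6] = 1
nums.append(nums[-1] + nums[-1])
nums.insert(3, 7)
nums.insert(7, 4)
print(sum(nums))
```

87

nums[0] = nums[3]+nums[-1] = 6+6 = 12 → [12, 0, 9, 6, 6]
append nums[0]+nums[-1] = 12+6 = 18 → [12, 0, 9, 6, 6, 18]
nums[-6] = 1 → [1, 0, 9, 6, 6, 18]
append nums[-1]+nums[-1] = 18+18 = 36 → [1, 0, 9, 6, 6, 18, 36]
insert 7 at 3 → [1, 0, 9, 7, 6, 6, 18, 36]
insert 4 at 7 → [1, 0, 9, 7, 6, 6, 18, 4, 36]
sum = 87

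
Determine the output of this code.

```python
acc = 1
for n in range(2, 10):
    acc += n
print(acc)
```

n=2: acc = 1+2 = 3
n=3: acc = 3+3 = 6
n=4: acc = 6+4 = 10
n=5: acc = 10+5 = 15
n=6: acc = 15+6 = 21
n=7: acc = 21+7 = 28
n=8: acc = 28+8 = 36
n=9: acc = 36+9 = 45

45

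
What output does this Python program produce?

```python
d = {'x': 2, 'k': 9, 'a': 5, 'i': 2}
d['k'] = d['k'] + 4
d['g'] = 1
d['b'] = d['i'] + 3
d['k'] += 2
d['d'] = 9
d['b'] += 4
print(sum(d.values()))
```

d['k'] = d['k']+4 = 13 → {'x': 2, 'k': 13, 'a': 5, 'i': 2}
d['g'] = 1 → {'x': 2, 'k': 13, 'a': 5, 'i': 2, 'g': 1}
d['b'] = d['i']+3 = 5 → {'x': 2, 'k': 13, 'a': 5, 'i': 2, 'g': 1, 'b': 5}
d['k'] = 13+2 = 15 → {'x': 2, 'k': 15, 'a': 5, 'i': 2, 'g': 1, 'b': 5}
d['d'] = 9 → {'x': 2, 'k': 15, 'a': 5, 'i': 2, 'g': 1, 'b': 5, 'd': 9}
d['b'] = 5+4 = 9 → {'x': 2, 'k': 15, 'a': 5, 'i': 2, 'g': 1, 'b': 9, 'd': 9}
sum of values = 43

43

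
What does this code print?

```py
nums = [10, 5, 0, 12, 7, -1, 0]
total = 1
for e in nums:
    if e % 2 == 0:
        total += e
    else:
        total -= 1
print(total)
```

e=10: even, total = 1+10 = 11
e=5: not even, total = 11-1 = 10
e=0: even, total = 10+0 = 10
e=12: even, total = 10+12 = 22
e=7: not even, total = 22-1 = 21
e=-1: not even, total = 21-1 = 20
e=0: even, total = 20+0 = 20

20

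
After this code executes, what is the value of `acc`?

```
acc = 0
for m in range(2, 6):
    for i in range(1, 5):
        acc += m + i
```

m=2,i=1: acc = 0+3 = 3
m=2,i=2: acc = 3+4 = 7
m=2,i=3: acc = 7+5 = 12
m=2,i=4: acc = 12+6 = 18
m=3,i=1: acc = 18+4 = 22
m=3,i=2: acc = 22+5 = 27
m=3,i=3: acc = 27+6 = 33
m=3,i=4: acc = 33+7 = 40
m=4,i=1: acc = 40+5 = 45
m=4,i=2: acc = 45+6 = 51
m=4,i=3: acc = 51+7 = 58
m=4,i=4: acc = 58+8 = 66
m=5,i=1: acc = 66+6 = 72
m=5,i=2: acc = 72+7 = 79
m=5,i=3: acc = 79+8 = 87
m=5,i=4: acc = 87+9 = 96

96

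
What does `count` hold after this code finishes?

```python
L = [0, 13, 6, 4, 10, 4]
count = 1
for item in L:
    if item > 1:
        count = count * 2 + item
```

328

item=0: not >1
item=13: >1, count = 1*2+13 = 15
item=6: >1, count = 15*2+6 = 36
item=4: >1, count = 36*2+4 = 76
item=10: >1, count = 76*2+10 = 162
item=4: >1, count = 162*2+4 = 328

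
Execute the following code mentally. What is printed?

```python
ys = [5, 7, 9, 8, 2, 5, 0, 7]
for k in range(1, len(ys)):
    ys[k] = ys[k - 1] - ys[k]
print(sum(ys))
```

-133

k=1: ys[1] = 5-7 = -2 → [5, -2, 9, 8, 2, 5, 0, 7]
k=2: ys[2] = (-2)-9 = -11 → [5, -2, -11, 8, 2, 5, 0, 7]
k=3: ys[3] = (-11)-8 = -19 → [5, -2, -11, -19, 2, 5, 0, 7]
k=4: ys[4] = (-19)-2 = -21 → [5, -2, -11, -19, -21, 5, 0, 7]
k=5: ys[5] = (-21)-5 = -26 → [5, -2, -11, -19, -21, -26, 0, 7]
k=6: ys[6] = (-26)-0 = -26 → [5, -2, -11, -19, -21, -26, -26, 7]
k=7: ys[7] = (-26)-7 = -33 → [5, -2, -11, -19, -21, -26, -26, -33]
sum = -133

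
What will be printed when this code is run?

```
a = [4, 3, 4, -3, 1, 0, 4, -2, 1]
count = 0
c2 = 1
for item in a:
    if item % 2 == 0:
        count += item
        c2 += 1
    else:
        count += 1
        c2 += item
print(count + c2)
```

22

item=4: even, count = 0+4 = 4; c2=2
item=3: not even, count = 4+1 = 5; c2=5
item=4: even, count = 5+4 = 9; c2=6
item=-3: not even, count = 9+1 = 10; c2=3
item=1: not even, count = 10+1 = 11; c2=4
item=0: even, count = 11+0 = 11; c2=5
item=4: even, count = 11+4 = 15; c2=6
item=-2: even, count = 15+(-2) = 13; c2=7
item=1: not even, count = 13+1 = 14; c2=8
count+c2 = 14+8 = 22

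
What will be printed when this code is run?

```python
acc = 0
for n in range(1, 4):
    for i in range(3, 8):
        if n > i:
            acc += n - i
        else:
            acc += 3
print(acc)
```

n=1,i=3: not 1>3, acc = 0+3 = 3
n=1,i=4: not 1>4, acc = 3+3 = 6
n=1,i=5: not 1>5, acc = 6+3 = 9
n=1,i=6: not 1>6, acc = 9+3 = 12
n=1,i=7: not 1>7, acc = 12+3 = 15
n=2,i=3: not 2>3, acc = 15+3 = 18
n=2,i=4: not 2>4, acc = 18+3 = 21
n=2,i=5: not 2>5, acc = 21+3 = 24
n=2,i=6: not 2>6, acc = 24+3 = 27
n=2,i=7: not 2>7, acc = 27+3 = 30
n=3,i=3: not 3>3, acc = 30+3 = 33
n=3,i=4: not 3>4, acc = 33+3 = 36
n=3,i=5: not 3>5, acc = 36+3 = 39
n=3,i=6: not 3>6, acc = 39+3 = 42
n=3,i=7: not 3>7, acc = 42+3 = 45

45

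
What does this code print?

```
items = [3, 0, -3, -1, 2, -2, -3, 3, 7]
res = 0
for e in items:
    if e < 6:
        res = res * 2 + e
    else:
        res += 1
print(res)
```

e=3: <6, res = 0*2+3 = 3
e=0: <6, res = 3*2+0 = 6
e=-3: <6, res = 6*2+(-3) = 9
e=-1: <6, res = 9*2+(-1) = 17
e=2: <6, res = 17*2+2 = 36
e=-2: <6, res = 36*2+(-2) = 70
e=-3: <6, res = 70*2+(-3) = 137
e=3: <6, res = 137*2+3 = 277
e=7: not <6, res = 277+1 = 278

278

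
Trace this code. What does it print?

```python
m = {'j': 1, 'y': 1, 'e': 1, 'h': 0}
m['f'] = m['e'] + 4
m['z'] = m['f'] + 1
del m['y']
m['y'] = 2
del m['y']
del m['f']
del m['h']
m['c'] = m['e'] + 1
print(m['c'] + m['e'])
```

3

m['f'] = m['e']+4 = 5 → {'j': 1, 'y': 1, 'e': 1, 'h': 0, 'f': 5}
m['z'] = m['f']+1 = 6 → {'j': 1, 'y': 1, 'e': 1, 'h': 0, 'f': 5, 'z': 6}
del 'y' → {'j': 1, 'e': 1, 'h': 0, 'f': 5, 'z': 6}
m['y'] = 2 → {'j': 1, 'e': 1, 'h': 0, 'f': 5, 'z': 6, 'y': 2}
del 'y' → {'j': 1, 'e': 1, 'h': 0, 'f': 5, 'z': 6}
del 'f' → {'j': 1, 'e': 1, 'h': 0, 'z': 6}
del 'h' → {'j': 1, 'e': 1, 'z': 6}
m['c'] = m['e']+1 = 2 → {'j': 1, 'e': 1, 'z': 6, 'c': 2}
m['c']+m['e'] = 2+1 = 3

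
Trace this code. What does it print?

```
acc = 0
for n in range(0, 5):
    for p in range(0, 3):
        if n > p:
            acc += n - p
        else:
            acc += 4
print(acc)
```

n=0,p=0: not 0>0, acc = 0+4 = 4
n=0,p=1: not 0>1, acc = 4+4 = 8
n=0,p=2: not 0>2, acc = 8+4 = 12
n=1,p=0: 1>0, acc = 12+1 = 13
n=1,p=1: not 1>1, acc = 13+4 = 17
n=1,p=2: not 1>2, acc = 17+4 = 21
n=2,p=0: 2>0, acc = 21+2 = 23
n=2,p=1: 2>1, acc = 23+1 = 24
n=2,p=2: not 2>2, acc = 24+4 = 28
n=3,p=0: 3>0, acc = 28+3 = 31
n=3,p=1: 3>1, acc = 31+2 = 33
n=3,p=2: 3>2, acc = 33+1 = 34
n=4,p=0: 4>0, acc = 34+4 = 38
n=4,p=1: 4>1, acc = 38+3 = 41
n=4,p=2: 4>2, acc = 41+2 = 43

43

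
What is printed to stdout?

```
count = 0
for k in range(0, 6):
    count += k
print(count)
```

15

k=0: count = 0+0 = 0
k=1: count = 0+1 = 1
k=2: count = 1+2 = 3
k=3: count = 3+3 = 6
k=4: count = 6+4 = 10
k=5: count = 10+5 = 15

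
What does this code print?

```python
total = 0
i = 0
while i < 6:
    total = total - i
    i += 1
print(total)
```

-15

i=0: total = 0-0 = 0
i=1: total = 0-1 = -1
i=2: total = (-1)-2 = -3
i=3: total = (-3)-3 = -6
i=4: total = (-6)-4 = -10
i=5: total = (-10)-5 = -15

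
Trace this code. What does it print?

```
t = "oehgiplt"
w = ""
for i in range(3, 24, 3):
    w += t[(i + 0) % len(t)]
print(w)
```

i=3: add t[3]='g' → 'g'
i=6: add t[6]='l' → 'gl'
i=9: add t[1]='e' → 'gle'
i=12: add t[4]='i' → 'glei'
i=15: add t[7]='t' → 'gleit'
i=18: add t[2]='h' → 'gleith'
i=21: add t[5]='p' → 'gleithp'

gleithp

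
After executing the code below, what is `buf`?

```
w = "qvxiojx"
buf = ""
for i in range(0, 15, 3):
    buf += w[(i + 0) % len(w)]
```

'qixxj'

i=0: add w[0]='q' → 'q'
i=3: add w[3]='i' → 'qi'
i=6: add w[6]='x' → 'qix'
i=9: add w[2]='x' → 'qixx'
i=12: add w[5]='j' → 'qixxj'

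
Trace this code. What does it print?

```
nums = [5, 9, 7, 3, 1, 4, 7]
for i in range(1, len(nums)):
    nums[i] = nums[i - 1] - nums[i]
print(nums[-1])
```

-26

i=1: nums[1] = 5-9 = -4 → [5, -4, 7, 3, 1, 4, 7]
i=2: nums[2] = (-4)-7 = -11 → [5, -4, -11, 3, 1, 4, 7]
i=3: nums[3] = (-11)-3 = -14 → [5, -4, -11, -14, 1, 4, 7]
i=4: nums[4] = (-14)-1 = -15 → [5, -4, -11, -14, -15, 4, 7]
i=5: nums[5] = (-15)-4 = -19 → [5, -4, -11, -14, -15, -19, 7]
i=6: nums[6] = (-19)-7 = -26 → [5, -4, -11, -14, -15, -19, -26]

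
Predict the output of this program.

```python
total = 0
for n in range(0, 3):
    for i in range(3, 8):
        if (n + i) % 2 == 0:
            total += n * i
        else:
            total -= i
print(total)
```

n=0,i=3: odd sum, total = 0-3 = -3
n=0,i=4: even sum, total = (-3)+0 = -3
n=0,i=5: odd sum, total = (-3)-5 = -8
n=0,i=6: even sum, total = (-8)+0 = -8
n=0,i=7: odd sum, total = (-8)-7 = -15
n=1,i=3: even sum, total = (-15)+3 = -12
n=1,i=4: odd sum, total = (-12)-4 = -16
n=1,i=5: even sum, total = (-16)+5 = -11
n=1,i=6: odd sum, total = (-11)-6 = -17
n=1,i=7: even sum, total = (-17)+7 = -10
n=2,i=3: odd sum, total = (-10)-3 = -13
n=2,i=4: even sum, total = (-13)+8 = -5
n=2,i=5: odd sum, total = (-5)-5 = -10
n=2,i=6: even sum, total = (-10)+12 = 2
n=2,i=7: odd sum, total = 2-7 = -5

-5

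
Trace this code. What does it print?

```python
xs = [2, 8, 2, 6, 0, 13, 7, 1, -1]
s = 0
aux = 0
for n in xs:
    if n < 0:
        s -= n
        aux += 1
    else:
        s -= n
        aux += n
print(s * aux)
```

n=2: not <0, s = 0-2 = -2; aux=2
n=8: not <0, s = (-2)-8 = -10; aux=10
n=2: not <0, s = (-10)-2 = -12; aux=12
n=6: not <0, s = (-12)-6 = -18; aux=18
n=0: not <0, s = (-18)-0 = -18; aux=18
n=13: not <0, s = (-18)-13 = -31; aux=31
n=7: not <0, s = (-31)-7 = -38; aux=38
n=1: not <0, s = (-38)-1 = -39; aux=39
n=-1: <0, s = (-39)-(-1) = -38; aux=40
s*aux = (-38)*40 = -1520

-1520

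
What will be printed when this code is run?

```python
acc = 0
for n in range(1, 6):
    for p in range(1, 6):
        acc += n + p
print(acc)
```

150

n=1,p=1: acc = 0+2 = 2
n=1,p=2: acc = 2+3 = 5
n=1,p=3: acc = 5+4 = 9
n=1,p=4: acc = 9+5 = 14
n=1,p=5: acc = 14+6 = 20
n=2,p=1: acc = 20+3 = 23
n=2,p=2: acc = 23+4 = 27
n=2,p=3: acc = 27+5 = 32
n=2,p=4: acc = 32+6 = 38
n=2,p=5: acc = 38+7 = 45
n=3,p=1: acc = 45+4 = 49
n=3,p=2: acc = 49+5 = 54
n=3,p=3: acc = 54+6 = 60
n=3,p=4: acc = 60+7 = 67
n=3,p=5: acc = 67+8 = 75
n=4,p=1: acc = 75+5 = 80
n=4,p=2: acc = 80+6 = 86
n=4,p=3: acc = 86+7 = 93
n=4,p=4: acc = 93+8 = 101
n=4,p=5: acc = 101+9 = 110
n=5,p=1: acc = 110+6 = 116
n=5,p=2: acc = 116+7 = 123
n=5,p=3: acc = 123+8 = 131
n=5,p=4: acc = 131+9 = 140
n=5,p=5: acc = 140+10 = 150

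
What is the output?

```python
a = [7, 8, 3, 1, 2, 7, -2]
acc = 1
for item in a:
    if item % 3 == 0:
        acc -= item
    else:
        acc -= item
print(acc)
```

-25

item=7: not %3==0, acc = 1-7 = -6
item=8: not %3==0, acc = (-6)-8 = -14
item=3: %3==0, acc = (-14)-3 = -17
item=1: not %3==0, acc = (-17)-1 = -18
item=2: not %3==0, acc = (-18)-2 = -20
item=7: not %3==0, acc = (-20)-7 = -27
item=-2: not %3==0, acc = (-27)-(-2) = -25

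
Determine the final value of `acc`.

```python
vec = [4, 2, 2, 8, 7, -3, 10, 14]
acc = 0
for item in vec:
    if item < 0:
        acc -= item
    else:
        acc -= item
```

item=4: not <0, acc = 0-4 = -4
item=2: not <0, acc = (-4)-2 = -6
item=2: not <0, acc = (-6)-2 = -8
item=8: not <0, acc = (-8)-8 = -16
item=7: not <0, acc = (-16)-7 = -23
item=-3: <0, acc = (-23)-(-3) = -20
item=10: not <0, acc = (-20)-10 = -30
item=14: not <0, acc = (-30)-14 = -44

-44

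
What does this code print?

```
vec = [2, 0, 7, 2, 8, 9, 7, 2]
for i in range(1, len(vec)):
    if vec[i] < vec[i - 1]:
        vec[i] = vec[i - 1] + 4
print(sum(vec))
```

i=1: 0<2, vec[1] = 2+4 = 6 → [2, 6, 7, 2, 8, 9, 7, 2]
i=2: 7>=6, unchanged → [2, 6, 7, 2, 8, 9, 7, 2]
i=3: 2<7, vec[3] = 7+4 = 11 → [2, 6, 7, 11, 8, 9, 7, 2]
i=4: 8<11, vec[4] = 11+4 = 15 → [2, 6, 7, 11, 15, 9, 7, 2]
i=5: 9<15, vec[5] = 15+4 = 19 → [2, 6, 7, 11, 15, 19, 7, 2]
i=6: 7<19, vec[6] = 19+4 = 23 → [2, 6, 7, 11, 15, 19, 23, 2]
i=7: 2<23, vec[7] = 23+4 = 27 → [2, 6, 7, 11, 15, 19, 23, 27]
sum = 110

110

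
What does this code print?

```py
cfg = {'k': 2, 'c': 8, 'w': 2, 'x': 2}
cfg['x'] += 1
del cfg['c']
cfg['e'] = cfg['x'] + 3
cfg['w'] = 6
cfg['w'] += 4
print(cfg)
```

cfg['x'] = 2+1 = 3 → {'k': 2, 'c': 8, 'w': 2, 'x': 3}
del 'c' → {'k': 2, 'w': 2, 'x': 3}
cfg['e'] = cfg['x']+3 = 6 → {'k': 2, 'w': 2, 'x': 3, 'e': 6}
cfg['w'] = 6 → {'k': 2, 'w': 6, 'x': 3, 'e': 6}
cfg['w'] = 6+4 = 10 → {'k': 2, 'w': 10, 'x': 3, 'e': 6}

{'k': 2, 'w': 10, 'x': 3, 'e': 6}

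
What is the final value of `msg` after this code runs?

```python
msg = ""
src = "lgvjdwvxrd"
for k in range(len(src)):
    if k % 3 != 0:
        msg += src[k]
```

'gvdwxr'

k=0: skip
k=1: add 'g' → 'g'
k=2: add 'v' → 'gv'
k=3: skip
k=4: add 'd' → 'gvd'
k=5: add 'w' → 'gvdw'
k=6: skip
k=7: add 'x' → 'gvdwx'
k=8: add 'r' → 'gvdwxr'
k=9: skip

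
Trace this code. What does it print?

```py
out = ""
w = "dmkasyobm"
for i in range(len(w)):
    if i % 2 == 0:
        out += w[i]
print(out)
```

dksom

i=0: add 'd' → 'd'
i=1: skip
i=2: add 'k' → 'dk'
i=3: skip
i=4: add 's' → 'dks'
i=5: skip
i=6: add 'o' → 'dkso'
i=7: skip
i=8: add 'm' → 'dksom'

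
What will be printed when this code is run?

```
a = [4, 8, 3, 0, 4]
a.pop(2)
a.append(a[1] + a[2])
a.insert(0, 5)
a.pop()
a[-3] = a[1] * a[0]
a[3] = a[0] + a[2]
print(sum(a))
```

58

pop(2) removes 3 → [4, 8, 0, 4]
append a[1]+a[2] = 8+0 = 8 → [4, 8, 0, 4, 8]
insert 5 at 0 → [5, 4, 8, 0, 4, 8]
pop() removes 8 → [5, 4, 8, 0, 4]
a[-3] = a[1]*a[0] = 4*5 = 20 → [5, 4, 20, 0, 4]
a[3] = a[0]+a[2] = 5+20 = 25 → [5, 4, 20, 25, 4]
sum = 58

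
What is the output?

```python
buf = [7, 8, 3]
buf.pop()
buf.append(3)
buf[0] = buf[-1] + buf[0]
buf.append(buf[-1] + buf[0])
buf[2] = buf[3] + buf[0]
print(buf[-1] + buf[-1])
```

pop() removes 3 → [7, 8]
append 3 → [7, 8, 3]
buf[0] = buf[-1]+buf[0] = 3+7 = 10 → [10, 8, 3]
append buf[-1]+buf[0] = 3+10 = 13 → [10, 8, 3, 13]
buf[2] = buf[3]+buf[0] = 13+10 = 23 → [10, 8, 23, 13]
buf[-1]+buf[-1] = 13+13 = 26

26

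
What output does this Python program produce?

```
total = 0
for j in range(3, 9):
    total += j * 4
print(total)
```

132

j=3: total = 0+3*4 = 12
j=4: total = 12+4*4 = 28
j=5: total = 28+5*4 = 48
j=6: total = 48+6*4 = 72
j=7: total = 72+7*4 = 100
j=8: total = 100+8*4 = 132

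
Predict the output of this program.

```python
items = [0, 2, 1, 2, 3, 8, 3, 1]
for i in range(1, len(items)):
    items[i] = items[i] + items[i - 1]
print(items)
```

[0, 2, 3, 5, 8, 16, 19, 20]

i=1: items[1] = 2+0 = 2 → [0, 2, 1, 2, 3, 8, 3, 1]
i=2: items[2] = 1+2 = 3 → [0, 2, 3, 2, 3, 8, 3, 1]
i=3: items[3] = 2+3 = 5 → [0, 2, 3, 5, 3, 8, 3, 1]
i=4: items[4] = 3+5 = 8 → [0, 2, 3, 5, 8, 8, 3, 1]
i=5: items[5] = 8+8 = 16 → [0, 2, 3, 5, 8, 16, 3, 1]
i=6: items[6] = 3+16 = 19 → [0, 2, 3, 5, 8, 16, 19, 1]
i=7: items[7] = 1+19 = 20 → [0, 2, 3, 5, 8, 16, 19, 20]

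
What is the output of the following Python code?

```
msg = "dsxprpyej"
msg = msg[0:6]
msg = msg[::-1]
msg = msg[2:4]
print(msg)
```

slice [0:6] → 'dsxprp'
reverse → 'prpxsd'
slice [2:4] → 'px'

px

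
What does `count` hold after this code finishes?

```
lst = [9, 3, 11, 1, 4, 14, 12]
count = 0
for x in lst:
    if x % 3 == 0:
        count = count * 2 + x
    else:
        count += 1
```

62

x=9: %3==0, count = 0*2+9 = 9
x=3: %3==0, count = 9*2+3 = 21
x=11: not %3==0, count = 21+1 = 22
x=1: not %3==0, count = 22+1 = 23
x=4: not %3==0, count = 23+1 = 24
x=14: not %3==0, count = 24+1 = 25
x=12: %3==0, count = 25*2+12 = 62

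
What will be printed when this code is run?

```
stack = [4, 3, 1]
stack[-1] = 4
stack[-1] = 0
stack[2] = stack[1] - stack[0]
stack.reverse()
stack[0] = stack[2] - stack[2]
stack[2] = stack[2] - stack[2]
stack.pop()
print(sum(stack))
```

stack[-1] = 4 → [4, 3, 4]
stack[-1] = 0 → [4, 3, 0]
stack[2] = stack[1]-stack[0] = 3-4 = -1 → [4, 3, -1]
reverse → [-1, 3, 4]
stack[0] = stack[2]-stack[2] = 4-4 = 0 → [0, 3, 4]
stack[2] = stack[2]-stack[2] = 4-4 = 0 → [0, 3, 0]
pop() removes 0 → [0, 3]
sum = 3

3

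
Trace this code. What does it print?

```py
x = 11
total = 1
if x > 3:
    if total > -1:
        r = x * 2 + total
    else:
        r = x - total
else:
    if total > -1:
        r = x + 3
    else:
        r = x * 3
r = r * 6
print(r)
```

138

x=11, total=1
x > 3 is True; total > -1 is True
→ r = x * 2 + total = 23
r = 23*6 = 138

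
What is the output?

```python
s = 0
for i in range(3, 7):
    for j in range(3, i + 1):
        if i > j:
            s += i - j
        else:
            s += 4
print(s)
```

26

i=3,j=3: not 3>3, s = 0+4 = 4
i=4,j=3: 4>3, s = 4+1 = 5
i=4,j=4: not 4>4, s = 5+4 = 9
i=5,j=3: 5>3, s = 9+2 = 11
i=5,j=4: 5>4, s = 11+1 = 12
i=5,j=5: not 5>5, s = 12+4 = 16
i=6,j=3: 6>3, s = 16+3 = 19
i=6,j=4: 6>4, s = 19+2 = 21
i=6,j=5: 6>5, s = 21+1 = 22
i=6,j=6: not 6>6, s = 22+4 = 26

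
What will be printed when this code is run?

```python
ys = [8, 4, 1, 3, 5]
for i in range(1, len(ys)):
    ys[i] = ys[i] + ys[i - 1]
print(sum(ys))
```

70

i=1: ys[1] = 4+8 = 12 → [8, 12, 1, 3, 5]
i=2: ys[2] = 1+12 = 13 → [8, 12, 13, 3, 5]
i=3: ys[3] = 3+13 = 16 → [8, 12, 13, 16, 5]
i=4: ys[4] = 5+16 = 21 → [8, 12, 13, 16, 21]
sum = 70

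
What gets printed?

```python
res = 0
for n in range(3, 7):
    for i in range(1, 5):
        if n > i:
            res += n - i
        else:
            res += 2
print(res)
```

n=3,i=1: 3>1, res = 0+2 = 2
n=3,i=2: 3>2, res = 2+1 = 3
n=3,i=3: not 3>3, res = 3+2 = 5
n=3,i=4: not 3>4, res = 5+2 = 7
n=4,i=1: 4>1, res = 7+3 = 10
n=4,i=2: 4>2, res = 10+2 = 12
n=4,i=3: 4>3, res = 12+1 = 13
n=4,i=4: not 4>4, res = 13+2 = 15
n=5,i=1: 5>1, res = 15+4 = 19
n=5,i=2: 5>2, res = 19+3 = 22
n=5,i=3: 5>3, res = 22+2 = 24
n=5,i=4: 5>4, res = 24+1 = 25
n=6,i=1: 6>1, res = 25+5 = 30
n=6,i=2: 6>2, res = 30+4 = 34
n=6,i=3: 6>3, res = 34+3 = 37
n=6,i=4: 6>4, res = 37+2 = 39

39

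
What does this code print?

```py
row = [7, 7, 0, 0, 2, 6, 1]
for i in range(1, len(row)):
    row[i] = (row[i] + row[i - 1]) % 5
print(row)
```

i=1: row[1] = (7+7)%5 = 4 → [7, 4, 0, 0, 2, 6, 1]
i=2: row[2] = (0+4)%5 = 4 → [7, 4, 4, 0, 2, 6, 1]
i=3: row[3] = (0+4)%5 = 4 → [7, 4, 4, 4, 2, 6, 1]
i=4: row[4] = (2+4)%5 = 1 → [7, 4, 4, 4, 1, 6, 1]
i=5: row[5] = (6+1)%5 = 2 → [7, 4, 4, 4, 1, 2, 1]
i=6: row[6] = (1+2)%5 = 3 → [7, 4, 4, 4, 1, 2, 3]

[7, 4, 4, 4, 1, 2, 3]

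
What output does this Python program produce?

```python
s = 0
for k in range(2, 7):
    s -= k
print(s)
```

-20

k=2: s = 0-2 = -2
k=3: s = (-2)-3 = -5
k=4: s = (-5)-4 = -9
k=5: s = (-9)-5 = -14
k=6: s = (-14)-6 = -20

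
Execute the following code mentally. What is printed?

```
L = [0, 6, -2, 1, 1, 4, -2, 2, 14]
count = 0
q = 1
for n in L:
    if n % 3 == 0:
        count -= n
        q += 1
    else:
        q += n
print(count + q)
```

n=0: %3==0, count = 0-0 = 0; q=2
n=6: %3==0, count = 0-6 = -6; q=3
n=-2: not %3==0; q=1
n=1: not %3==0; q=2
n=1: not %3==0; q=3
n=4: not %3==0; q=7
n=-2: not %3==0; q=5
n=2: not %3==0; q=7
n=14: not %3==0; q=21
count+q = (-6)+21 = 15

15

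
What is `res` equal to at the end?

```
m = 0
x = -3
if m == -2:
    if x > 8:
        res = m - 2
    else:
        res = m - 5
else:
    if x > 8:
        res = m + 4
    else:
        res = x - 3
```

-6

m=0, x=-3
m == -2 is False; x > 8 is False
→ res = x - 3 = -6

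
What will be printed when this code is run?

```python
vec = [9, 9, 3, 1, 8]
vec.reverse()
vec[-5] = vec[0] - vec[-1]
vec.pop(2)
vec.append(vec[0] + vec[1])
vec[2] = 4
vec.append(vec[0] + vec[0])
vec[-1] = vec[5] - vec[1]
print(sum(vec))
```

reverse → [8, 1, 3, 9, 9]
vec[-5] = vec[0]-vec[-1] = 8-9 = -1 → [-1, 1, 3, 9, 9]
pop(2) removes 3 → [-1, 1, 9, 9]
append vec[0]+vec[1] = (-1)+1 = 0 → [-1, 1, 9, 9, 0]
vec[2] = 4 → [-1, 1, 4, 9, 0]
append vec[0]+vec[0] = (-1)+(-1) = -2 → [-1, 1, 4, 9, 0, -2]
vec[-1] = vec[5]-vec[1] = (-2)-1 = -3 → [-1, 1, 4, 9, 0, -3]
sum = 10

10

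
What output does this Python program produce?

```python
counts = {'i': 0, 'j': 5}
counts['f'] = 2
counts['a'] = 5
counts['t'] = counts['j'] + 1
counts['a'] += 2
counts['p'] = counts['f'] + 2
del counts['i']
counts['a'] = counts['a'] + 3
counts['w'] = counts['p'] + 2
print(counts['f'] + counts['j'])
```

counts['f'] = 2 → {'i': 0, 'j': 5, 'f': 2}
counts['a'] = 5 → {'i': 0, 'j': 5, 'f': 2, 'a': 5}
counts['t'] = counts['j']+1 = 6 → {'i': 0, 'j': 5, 'f': 2, 'a': 5, 't': 6}
counts['a'] = 5+2 = 7 → {'i': 0, 'j': 5, 'f': 2, 'a': 7, 't': 6}
counts['p'] = counts['f']+2 = 4 → {'i': 0, 'j': 5, 'f': 2, 'a': 7, 't': 6, 'p': 4}
del 'i' → {'j': 5, 'f': 2, 'a': 7, 't': 6, 'p': 4}
counts['a'] = counts['a']+3 = 10 → {'j': 5, 'f': 2, 'a': 10, 't': 6, 'p': 4}
counts['w'] = counts['p']+2 = 6 → {'j': 5, 'f': 2, 'a': 10, 't': 6, 'p': 4, 'w': 6}
counts['f']+counts['j'] = 2+5 = 7

7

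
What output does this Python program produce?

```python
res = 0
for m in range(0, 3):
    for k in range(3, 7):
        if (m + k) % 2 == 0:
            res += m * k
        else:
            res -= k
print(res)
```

2

m=0,k=3: odd sum, res = 0-3 = -3
m=0,k=4: even sum, res = (-3)+0 = -3
m=0,k=5: odd sum, res = (-3)-5 = -8
m=0,k=6: even sum, res = (-8)+0 = -8
m=1,k=3: even sum, res = (-8)+3 = -5
m=1,k=4: odd sum, res = (-5)-4 = -9
m=1,k=5: even sum, res = (-9)+5 = -4
m=1,k=6: odd sum, res = (-4)-6 = -10
m=2,k=3: odd sum, res = (-10)-3 = -13
m=2,k=4: even sum, res = (-13)+8 = -5
m=2,k=5: odd sum, res = (-5)-5 = -10
m=2,k=6: even sum, res = (-10)+12 = 2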